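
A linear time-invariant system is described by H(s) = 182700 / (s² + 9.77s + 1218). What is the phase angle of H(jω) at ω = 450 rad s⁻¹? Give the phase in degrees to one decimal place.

∠[(j450)² + 9.77(j450) + 1218] = ∠[-2.0128e+05 + j4396.5] = 178.75°
∠H(j450) = −178.75° = -178.75°

-178.7°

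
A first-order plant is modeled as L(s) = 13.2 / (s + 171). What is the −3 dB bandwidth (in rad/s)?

For a single-pole low-pass, the −3 dB point is at the pole: ω = 171 rad/s.

171 rad/s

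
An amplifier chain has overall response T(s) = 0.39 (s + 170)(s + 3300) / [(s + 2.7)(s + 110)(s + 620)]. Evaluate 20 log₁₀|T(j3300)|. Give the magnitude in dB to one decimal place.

|j3300 + 170| = √(3300² + 170²) = 3304
|j3300 + 3300| = √(3300² + 3300²) = 4667
|j3300 + 2.7| = √(3300² + 2.7²) = 3300
|j3300 + 110| = √(3300² + 110²) = 3302
|j3300 + 620| = √(3300² + 620²) = 3358
|T(j3300)| = 0.39 × 3304 × 4667 / (3300 × 3302 × 3358) = 0.00016439
20 log₁₀(0.00016439) = -75.68 dB

-75.7 dB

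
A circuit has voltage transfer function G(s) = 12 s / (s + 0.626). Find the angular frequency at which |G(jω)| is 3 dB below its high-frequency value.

0.626 rad/sec

For a single-pole high-pass, the −3 dB point is at the pole: ω = 0.626 rad/sec.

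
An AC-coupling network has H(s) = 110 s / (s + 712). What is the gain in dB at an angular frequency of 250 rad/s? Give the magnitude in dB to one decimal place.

|j250| = 250
|j250 + 712| = √(250² + 712²) = 754.6
|H(j250)| = 110 × 250 / 754.6 = 36.442
20 log₁₀(36.442) = 31.23 dB

31.2 dB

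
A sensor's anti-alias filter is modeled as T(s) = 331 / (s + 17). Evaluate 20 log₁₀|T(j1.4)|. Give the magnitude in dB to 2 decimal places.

25.76 dB

|j1.4 + 17| = √(1.4² + 17²) = 17.06
|T(j1.4)| = 331 / 17.06 = 19.405
20 log₁₀(19.405) = 25.758 dB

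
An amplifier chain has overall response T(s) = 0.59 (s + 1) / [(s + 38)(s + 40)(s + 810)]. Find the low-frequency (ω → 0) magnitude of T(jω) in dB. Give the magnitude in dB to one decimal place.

-126.4 dB

T(0) = 0.59 × 1 / (38 × 40 × 810) = 4.7921e-07
20 log₁₀(4.7921e-07) = -126.39 dB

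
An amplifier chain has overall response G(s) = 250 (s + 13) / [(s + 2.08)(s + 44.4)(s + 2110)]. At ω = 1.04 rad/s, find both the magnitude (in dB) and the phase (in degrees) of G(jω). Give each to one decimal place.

|j1.04 + 13| = √(1.04² + 13²) = 13.04
|j1.04 + 2.08| = √(1.04² + 2.08²) = 2.326
|j1.04 + 44.4| = √(1.04² + 44.4²) = 44.41
|j1.04 + 2110| = √(1.04² + 2110²) = 2110
|G(j1.04)| = 250 × 13.04 / (2.326 × 44.41 × 2110) = 0.014961
20 log₁₀(0.014961) = -36.50 dB
∠(j1.04 + 13) = arctan(1.04/13) = 4.57°
∠(j1.04 + 2.08) = arctan(1.04/2.08) = 26.57°
∠(j1.04 + 44.4) = arctan(1.04/44.4) = 1.34°
∠(j1.04 + 2110) = arctan(1.04/2110) = 0.03°
∠G(j1.04) = 4.57° − (26.57° + 1.34° + 0.03°) = -23.36°

|G| = -36.5 dB, ∠G = -23.4°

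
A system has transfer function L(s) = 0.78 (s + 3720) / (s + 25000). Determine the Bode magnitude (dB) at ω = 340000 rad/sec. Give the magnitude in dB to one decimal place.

-2.2 dB

|j340000 + 3720| = √(340000² + 3720²) = 3.4e+05
|j340000 + 25000| = √(340000² + 25000²) = 3.409e+05
|L(j340000)| = 0.78 × 3.4e+05 / 3.409e+05 = 0.77795
20 log₁₀(0.77795) = -2.18 dB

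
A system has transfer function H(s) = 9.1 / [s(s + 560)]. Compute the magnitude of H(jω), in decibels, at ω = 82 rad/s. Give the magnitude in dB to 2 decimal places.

-74.15 dB

|j82 + 560| = √(82² + 560²) = 566
|j82| = 82
|H(j82)| = 9.1 / (566 × 82) = 0.00019608
20 log₁₀(0.00019608) = -74.151 dB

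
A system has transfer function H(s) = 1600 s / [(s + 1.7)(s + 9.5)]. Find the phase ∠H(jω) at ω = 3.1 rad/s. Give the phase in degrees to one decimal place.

∠(j3.1) = 90.00°
∠(j3.1 + 1.7) = arctan(3.1/1.7) = 61.26°
∠(j3.1 + 9.5) = arctan(3.1/9.5) = 18.07°
∠H(j3.1) = 90.00° − (61.26° + 18.07°) = 10.67°

10.7°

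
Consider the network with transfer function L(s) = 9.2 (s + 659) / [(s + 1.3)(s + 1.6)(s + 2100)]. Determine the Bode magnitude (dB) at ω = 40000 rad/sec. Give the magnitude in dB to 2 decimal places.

|j40000 + 659| = √(40000² + 659²) = 4.001e+04
|j40000 + 1.3| = √(40000² + 1.3²) = 4e+04
|j40000 + 1.6| = √(40000² + 1.6²) = 4e+04
|j40000 + 2100| = √(40000² + 2100²) = 4.006e+04
|L(j40000)| = 9.2 × 4.001e+04 / (4e+04 × 4e+04 × 4.006e+04) = 5.7429e-09
20 log₁₀(5.7429e-09) = -164.817 dB

-164.82 dB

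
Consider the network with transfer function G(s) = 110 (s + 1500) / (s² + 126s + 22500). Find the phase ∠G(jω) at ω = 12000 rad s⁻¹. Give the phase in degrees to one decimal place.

∠(j12000 + 1500) = arctan(12000/1500) = 82.87°
∠[(j12000)² + 126(j12000) + 22500] = ∠[-1.4398e+08 + j1.512e+06] = 179.40°
∠G(j12000) = 82.87° − 179.40° = -96.52°

-96.5 deg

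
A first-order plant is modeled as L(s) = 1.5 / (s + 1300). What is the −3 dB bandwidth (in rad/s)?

1300 rad/s

For a single-pole low-pass, the −3 dB point is at the pole: ω = 1300 rad/s.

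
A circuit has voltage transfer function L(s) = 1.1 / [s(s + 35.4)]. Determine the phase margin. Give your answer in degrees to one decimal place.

89.9 deg

Gain crossover: |L(jω)| = 1 at ω ≈ 0.0311 rad/sec.
∠L(j0.0311) = −90° − arctan(0.0311/35.4) ≈ -90.05°
PM = 180° + (-90.05°) = 89.95°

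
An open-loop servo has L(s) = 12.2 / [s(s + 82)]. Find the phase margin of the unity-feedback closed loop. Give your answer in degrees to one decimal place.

89.9°

Gain crossover: |L(jω)| = 1 at ω ≈ 0.149 rad s⁻¹.
∠L(j0.149) = −90° − arctan(0.149/82) ≈ -90.10°
PM = 180° + (-90.10°) = 89.90°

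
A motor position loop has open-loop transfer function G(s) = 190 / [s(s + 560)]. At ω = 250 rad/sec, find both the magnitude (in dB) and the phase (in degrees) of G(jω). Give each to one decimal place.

|G| = -58.1 dB, ∠G = -114.1°

|j250 + 560| = √(250² + 560²) = 613.3
|j250| = 250
|G(j250)| = 190 / (613.3 × 250) = 0.0012393
20 log₁₀(0.0012393) = -58.14 dB
∠(j250 + 560) = arctan(250/560) = 24.06°
∠(j250) = 90.00°
∠G(j250) = − (24.06° + 90.00°) = -114.06°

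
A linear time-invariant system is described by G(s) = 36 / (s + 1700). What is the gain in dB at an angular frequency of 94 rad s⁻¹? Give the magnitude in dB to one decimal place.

|j94 + 1700| = √(94² + 1700²) = 1703
|G(j94)| = 36 / 1703 = 0.021144
20 log₁₀(0.021144) = -33.50 dB

-33.5 dB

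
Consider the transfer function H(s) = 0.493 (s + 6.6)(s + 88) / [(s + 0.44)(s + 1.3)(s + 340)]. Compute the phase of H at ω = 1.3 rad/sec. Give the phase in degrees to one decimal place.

-104.5°

∠(j1.3 + 6.6) = arctan(1.3/6.6) = 11.14°
∠(j1.3 + 88) = arctan(1.3/88) = 0.85°
∠(j1.3 + 0.44) = arctan(1.3/0.44) = 71.30°
∠(j1.3 + 1.3) = arctan(1.3/1.3) = 45.00°
∠(j1.3 + 340) = arctan(1.3/340) = 0.22°
∠H(j1.3) = 11.14° + 0.85° − (71.30° + 45.00° + 0.22°) = -104.53°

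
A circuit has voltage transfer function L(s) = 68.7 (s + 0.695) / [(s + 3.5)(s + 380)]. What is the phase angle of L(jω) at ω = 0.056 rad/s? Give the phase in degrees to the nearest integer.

∠(j0.056 + 0.695) = arctan(0.056/0.695) = 4.61°
∠(j0.056 + 3.5) = arctan(0.056/3.5) = 0.92°
∠(j0.056 + 380) = arctan(0.056/380) = 0.01°
∠L(j0.056) = 4.61° − (0.92° + 0.01°) = 3.68°

4°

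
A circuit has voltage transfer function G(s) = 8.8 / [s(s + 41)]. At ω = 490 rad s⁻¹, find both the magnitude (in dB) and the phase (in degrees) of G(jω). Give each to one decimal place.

|G| = -88.7 dB, ∠G = -175.2°

|j490 + 41| = √(490² + 41²) = 491.7
|j490| = 490
|G(j490)| = 8.8 / (491.7 × 490) = 3.6524e-05
20 log₁₀(3.6524e-05) = -88.75 dB
∠(j490 + 41) = arctan(490/41) = 85.22°
∠(j490) = 90.00°
∠G(j490) = − (85.22° + 90.00°) = -175.22°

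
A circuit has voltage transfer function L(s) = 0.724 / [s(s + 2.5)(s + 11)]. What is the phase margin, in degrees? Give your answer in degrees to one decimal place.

89.3°

Gain crossover: |L(jω)| = 1 at ω ≈ 0.0263 rad s⁻¹.
∠L(j0.0263) = −90° − arctan(0.0263/2.5) − arctan(0.0263/11) ≈ -90.74°
PM = 180° + (-90.74°) = 89.26°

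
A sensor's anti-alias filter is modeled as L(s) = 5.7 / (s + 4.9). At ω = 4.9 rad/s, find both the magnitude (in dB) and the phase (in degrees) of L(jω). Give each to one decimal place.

|j4.9 + 4.9| = √(4.9² + 4.9²) = 6.93
|L(j4.9)| = 5.7 / 6.93 = 0.82255
20 log₁₀(0.82255) = -1.70 dB
∠(j4.9 + 4.9) = arctan(4.9/4.9) = 45.00°
∠L(j4.9) = −45.00° = -45.00°

|L| = -1.7 dB, ∠L = -45.0°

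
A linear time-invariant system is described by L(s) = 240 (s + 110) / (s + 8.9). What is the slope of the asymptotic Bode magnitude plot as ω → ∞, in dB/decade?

0 dB/decade

With 1 zero and 1 pole, the high-frequency asymptotic slope is 20 × (1 − 1) = 0 dB/decade.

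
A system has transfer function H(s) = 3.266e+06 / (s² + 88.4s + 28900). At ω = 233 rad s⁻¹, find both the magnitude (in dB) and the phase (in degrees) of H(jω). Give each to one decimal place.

|(j233)² + 88.4(j233) + 28900| = |-25389 + j20597| = 3.269e+04
|H(j233)| = 3.266e+06 / 3.269e+04 = 99.898
20 log₁₀(99.898) = 39.99 dB
∠[(j233)² + 88.4(j233) + 28900] = ∠[-25389 + j20597] = 140.95°
∠H(j233) = −140.95° = -140.95°

|H| = 40.0 dB, ∠H = -140.9 deg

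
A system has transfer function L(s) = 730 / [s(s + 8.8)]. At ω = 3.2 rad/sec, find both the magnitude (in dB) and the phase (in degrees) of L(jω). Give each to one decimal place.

|j3.2 + 8.8| = √(3.2² + 8.8²) = 9.364
|j3.2| = 3.2
|L(j3.2)| = 730 / (9.364 × 3.2) = 24.363
20 log₁₀(24.363) = 27.73 dB
∠(j3.2 + 8.8) = arctan(3.2/8.8) = 19.98°
∠(j3.2) = 90.00°
∠L(j3.2) = − (19.98° + 90.00°) = -109.98°

|L| = 27.7 dB, ∠L = -110.0°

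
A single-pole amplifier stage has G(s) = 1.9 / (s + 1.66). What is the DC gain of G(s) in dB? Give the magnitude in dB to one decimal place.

1.2 dB

G(0) = 1.9 / 1.66 = 1.1446
20 log₁₀(1.1446) = 1.17 dB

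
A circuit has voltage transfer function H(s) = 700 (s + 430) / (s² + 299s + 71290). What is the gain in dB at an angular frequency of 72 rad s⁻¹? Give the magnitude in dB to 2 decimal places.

12.85 dB

|j72 + 430| = √(72² + 430²) = 436
|(j72)² + 299(j72) + 71290| = |66106 + j21528| = 6.952e+04
|H(j72)| = 700 × 436 / 6.952e+04 = 4.3898
20 log₁₀(4.3898) = 12.849 dB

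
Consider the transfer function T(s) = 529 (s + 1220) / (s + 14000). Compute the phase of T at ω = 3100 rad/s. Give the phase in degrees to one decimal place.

∠(j3100 + 1220) = arctan(3100/1220) = 68.52°
∠(j3100 + 14000) = arctan(3100/14000) = 12.49°
∠T(j3100) = 68.52° − 12.49° = 56.03°

56.0°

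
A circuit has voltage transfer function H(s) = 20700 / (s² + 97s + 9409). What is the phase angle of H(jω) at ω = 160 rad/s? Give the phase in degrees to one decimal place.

∠[(j160)² + 97(j160) + 9409] = ∠[-16191 + j15520] = 136.21°
∠H(j160) = −136.21° = -136.21°

-136.2 deg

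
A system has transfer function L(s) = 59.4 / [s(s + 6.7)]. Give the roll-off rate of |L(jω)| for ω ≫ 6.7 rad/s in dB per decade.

-40 dB/decade

With 0 zeros and 2 poles, the high-frequency asymptotic slope is 20 × (0 − 2) = -40 dB/decade.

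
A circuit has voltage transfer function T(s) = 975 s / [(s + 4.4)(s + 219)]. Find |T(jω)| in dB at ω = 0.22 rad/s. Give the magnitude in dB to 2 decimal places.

|j0.22| = 0.22
|j0.22 + 4.4| = √(0.22² + 4.4²) = 4.405
|j0.22 + 219| = √(0.22² + 219²) = 219
|T(j0.22)| = 975 × 0.22 / (4.405 × 219) = 0.22232
20 log₁₀(0.22232) = -13.060 dB

-13.06 dB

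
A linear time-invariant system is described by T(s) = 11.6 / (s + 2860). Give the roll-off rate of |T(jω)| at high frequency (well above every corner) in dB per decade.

With 0 zeros and 1 pole, the high-frequency asymptotic slope is 20 × (0 − 1) = -20 dB/decade.

-20 dB/decade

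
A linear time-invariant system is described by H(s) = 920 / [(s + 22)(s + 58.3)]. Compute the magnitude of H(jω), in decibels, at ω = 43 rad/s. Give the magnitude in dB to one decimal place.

-11.6 dB

|j43 + 22| = √(43² + 22²) = 48.3
|j43 + 58.3| = √(43² + 58.3²) = 72.44
|H(j43)| = 920 / (48.3 × 72.44) = 0.26293
20 log₁₀(0.26293) = -11.60 dB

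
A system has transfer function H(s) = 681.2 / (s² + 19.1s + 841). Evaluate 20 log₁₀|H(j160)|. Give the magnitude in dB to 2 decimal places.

|(j160)² + 19.1(j160) + 841| = |-24759 + j3056| = 2.495e+04
|H(j160)| = 681.2 / 2.495e+04 = 0.027306
20 log₁₀(0.027306) = -31.275 dB

-31.27 dB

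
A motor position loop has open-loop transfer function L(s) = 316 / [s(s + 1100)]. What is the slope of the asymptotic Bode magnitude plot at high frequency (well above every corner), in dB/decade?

-40 dB/decade

With 0 zeros and 2 poles, the high-frequency asymptotic slope is 20 × (0 − 2) = -40 dB/decade.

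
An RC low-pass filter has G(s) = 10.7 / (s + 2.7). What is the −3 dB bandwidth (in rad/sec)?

2.7 rad/sec

For a single-pole low-pass, the −3 dB point is at the pole: ω = 2.7 rad/sec.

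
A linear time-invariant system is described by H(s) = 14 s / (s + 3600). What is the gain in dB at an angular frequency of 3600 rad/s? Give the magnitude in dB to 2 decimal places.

19.91 dB

|j3600| = 3600
|j3600 + 3600| = √(3600² + 3600²) = 5091
|H(j3600)| = 14 × 3600 / 5091 = 9.8995
20 log₁₀(9.8995) = 19.912 dB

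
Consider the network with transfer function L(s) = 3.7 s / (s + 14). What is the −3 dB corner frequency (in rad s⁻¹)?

For a single-pole high-pass, the −3 dB point is at the pole: ω = 14 rad s⁻¹.

14 rad s⁻¹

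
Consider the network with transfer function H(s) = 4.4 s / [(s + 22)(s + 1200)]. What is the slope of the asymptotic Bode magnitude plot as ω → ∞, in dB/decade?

With 1 zero and 2 poles, the high-frequency asymptotic slope is 20 × (1 − 2) = -20 dB/decade.

-20 dB/decade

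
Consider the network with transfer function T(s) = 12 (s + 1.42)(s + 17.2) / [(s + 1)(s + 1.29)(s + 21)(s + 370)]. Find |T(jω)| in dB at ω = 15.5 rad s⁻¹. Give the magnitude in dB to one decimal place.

-54.6 dB

|j15.5 + 1.42| = √(15.5² + 1.42²) = 15.56
|j15.5 + 17.2| = √(15.5² + 17.2²) = 23.15
|j15.5 + 1| = √(15.5² + 1²) = 15.53
|j15.5 + 1.29| = √(15.5² + 1.29²) = 15.55
|j15.5 + 21| = √(15.5² + 21²) = 26.1
|j15.5 + 370| = √(15.5² + 370²) = 370.3
|T(j15.5)| = 12 × 15.56 × 23.15 / (15.53 × 15.55 × 26.1 × 370.3) = 0.001852
20 log₁₀(0.001852) = -54.65 dB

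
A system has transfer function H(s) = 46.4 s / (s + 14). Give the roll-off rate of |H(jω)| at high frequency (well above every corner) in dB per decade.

0 dB/decade

With 1 zero and 1 pole, the high-frequency asymptotic slope is 20 × (1 − 1) = 0 dB/decade.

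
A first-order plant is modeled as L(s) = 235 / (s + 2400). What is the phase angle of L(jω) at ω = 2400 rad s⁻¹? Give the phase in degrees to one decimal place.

∠(j2400 + 2400) = arctan(2400/2400) = 45.00°
∠L(j2400) = −45.00° = -45.00°

-45.0 deg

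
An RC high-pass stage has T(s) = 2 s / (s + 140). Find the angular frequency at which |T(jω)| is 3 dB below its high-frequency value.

140 rad/s

For a single-pole high-pass, the −3 dB point is at the pole: ω = 140 rad/s.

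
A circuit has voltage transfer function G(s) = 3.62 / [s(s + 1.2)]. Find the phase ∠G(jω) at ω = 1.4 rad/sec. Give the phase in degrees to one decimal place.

∠(j1.4 + 1.2) = arctan(1.4/1.2) = 49.40°
∠(j1.4) = 90.00°
∠G(j1.4) = − (49.40° + 90.00°) = -139.40°

-139.4 deg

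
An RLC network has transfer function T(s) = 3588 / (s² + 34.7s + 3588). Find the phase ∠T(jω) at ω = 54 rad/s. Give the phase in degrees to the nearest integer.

-70°

∠[(j54)² + 34.7(j54) + 3588] = ∠[672 + j1873.8] = 70.27°
∠T(j54) = −70.27° = -70.27°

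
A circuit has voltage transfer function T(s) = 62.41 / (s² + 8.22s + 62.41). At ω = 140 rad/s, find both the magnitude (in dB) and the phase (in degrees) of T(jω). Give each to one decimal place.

|(j140)² + 8.22(j140) + 62.41| = |-19538 + j1150.8| = 1.957e+04
|T(j140)| = 62.41 / 1.957e+04 = 0.0031888
20 log₁₀(0.0031888) = -49.93 dB
∠[(j140)² + 8.22(j140) + 62.41] = ∠[-19538 + j1150.8] = 176.63°
∠T(j140) = −176.63° = -176.63°

|T| = -49.9 dB, ∠T = -176.6°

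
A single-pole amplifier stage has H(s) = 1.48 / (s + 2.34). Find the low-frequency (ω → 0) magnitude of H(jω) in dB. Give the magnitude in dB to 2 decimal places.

-3.98 dB

H(0) = 1.48 / 2.34 = 0.63248
20 log₁₀(0.63248) = -3.979 dB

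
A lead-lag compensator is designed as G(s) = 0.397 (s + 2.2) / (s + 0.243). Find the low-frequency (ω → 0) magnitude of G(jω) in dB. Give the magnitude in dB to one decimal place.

11.1 dB

G(0) = 0.397 × 2.2 / 0.243 = 3.5942
20 log₁₀(3.5942) = 11.11 dB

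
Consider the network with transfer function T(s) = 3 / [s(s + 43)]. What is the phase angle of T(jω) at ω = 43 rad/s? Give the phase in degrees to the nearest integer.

∠(j43 + 43) = arctan(43/43) = 45.00°
∠(j43) = 90.00°
∠T(j43) = − (45.00° + 90.00°) = -135.00°

-135°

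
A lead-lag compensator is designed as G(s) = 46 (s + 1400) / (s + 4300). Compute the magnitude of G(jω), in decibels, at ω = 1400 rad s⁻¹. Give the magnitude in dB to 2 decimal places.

26.08 dB

|j1400 + 1400| = √(1400² + 1400²) = 1980
|j1400 + 4300| = √(1400² + 4300²) = 4522
|G(j1400)| = 46 × 1980 / 4522 = 20.14
20 log₁₀(20.14) = 26.081 dB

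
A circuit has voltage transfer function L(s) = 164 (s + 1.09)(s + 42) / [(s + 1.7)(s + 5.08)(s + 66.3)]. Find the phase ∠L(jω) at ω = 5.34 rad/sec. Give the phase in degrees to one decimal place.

∠(j5.34 + 1.09) = arctan(5.34/1.09) = 78.46°
∠(j5.34 + 42) = arctan(5.34/42) = 7.25°
∠(j5.34 + 1.7) = arctan(5.34/1.7) = 72.34°
∠(j5.34 + 5.08) = arctan(5.34/5.08) = 46.43°
∠(j5.34 + 66.3) = arctan(5.34/66.3) = 4.60°
∠L(j5.34) = 78.46° + 7.25° − (72.34° + 46.43° + 4.60°) = -37.67°

-37.7°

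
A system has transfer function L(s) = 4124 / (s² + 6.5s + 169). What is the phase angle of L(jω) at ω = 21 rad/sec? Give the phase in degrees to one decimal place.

∠[(j21)² + 6.5(j21) + 169] = ∠[-272 + j136.5] = 153.35°
∠L(j21) = −153.35° = -153.35°

-153.4°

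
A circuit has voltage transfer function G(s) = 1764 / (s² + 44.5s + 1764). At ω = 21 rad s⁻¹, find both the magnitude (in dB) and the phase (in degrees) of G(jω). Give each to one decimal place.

|(j21)² + 44.5(j21) + 1764| = |1323 + j934.5| = 1620
|G(j21)| = 1764 / 1620 = 1.0891
20 log₁₀(1.0891) = 0.74 dB
∠[(j21)² + 44.5(j21) + 1764] = ∠[1323 + j934.5] = 35.24°
∠G(j21) = −35.24° = -35.24°

|G| = 0.7 dB, ∠G = -35.2°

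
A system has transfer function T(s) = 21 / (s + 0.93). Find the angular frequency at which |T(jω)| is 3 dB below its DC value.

For a single-pole low-pass, the −3 dB point is at the pole: ω = 0.93 rad/s.

0.93 rad/s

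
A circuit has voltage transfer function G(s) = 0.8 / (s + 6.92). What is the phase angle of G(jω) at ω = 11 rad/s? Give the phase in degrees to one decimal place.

-57.8°

∠(j11 + 6.92) = arctan(11/6.92) = 57.83°
∠G(j11) = −57.83° = -57.83°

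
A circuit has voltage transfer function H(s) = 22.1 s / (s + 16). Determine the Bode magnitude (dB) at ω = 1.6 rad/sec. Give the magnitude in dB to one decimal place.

6.8 dB

|j1.6| = 1.6
|j1.6 + 16| = √(1.6² + 16²) = 16.08
|H(j1.6)| = 22.1 × 1.6 / 16.08 = 2.199
20 log₁₀(2.199) = 6.84 dB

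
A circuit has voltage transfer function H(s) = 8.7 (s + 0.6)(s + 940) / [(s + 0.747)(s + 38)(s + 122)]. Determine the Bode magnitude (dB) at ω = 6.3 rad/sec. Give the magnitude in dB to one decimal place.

|j6.3 + 0.6| = √(6.3² + 0.6²) = 6.329
|j6.3 + 940| = √(6.3² + 940²) = 940
|j6.3 + 0.747| = √(6.3² + 0.747²) = 6.344
|j6.3 + 38| = √(6.3² + 38²) = 38.52
|j6.3 + 122| = √(6.3² + 122²) = 122.2
|H(j6.3)| = 8.7 × 6.329 × 940 / (6.344 × 38.52 × 122.2) = 1.7337
20 log₁₀(1.7337) = 4.78 dB

4.8 dB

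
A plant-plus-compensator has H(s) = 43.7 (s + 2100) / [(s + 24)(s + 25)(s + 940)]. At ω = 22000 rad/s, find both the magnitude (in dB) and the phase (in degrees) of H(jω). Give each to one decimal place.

|j22000 + 2100| = √(22000² + 2100²) = 2.21e+04
|j22000 + 24| = √(22000² + 24²) = 2.2e+04
|j22000 + 25| = √(22000² + 25²) = 2.2e+04
|j22000 + 940| = √(22000² + 940²) = 2.202e+04
|H(j22000)| = 43.7 × 2.21e+04 / (2.2e+04 × 2.2e+04 × 2.202e+04) = 9.0617e-08
20 log₁₀(9.0617e-08) = -140.86 dB
∠(j22000 + 2100) = arctan(22000/2100) = 84.55°
∠(j22000 + 24) = arctan(22000/24) = 89.94°
∠(j22000 + 25) = arctan(22000/25) = 89.93°
∠(j22000 + 940) = arctan(22000/940) = 87.55°
∠H(j22000) = 84.55° − (89.94° + 89.93° + 87.55°) = -182.88°

|H| = -140.9 dB, ∠H = -182.9°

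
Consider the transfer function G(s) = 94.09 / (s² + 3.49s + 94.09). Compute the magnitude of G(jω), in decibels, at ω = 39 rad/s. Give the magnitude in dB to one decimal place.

-23.7 dB

|(j39)² + 3.49(j39) + 94.09| = |-1426.9 + j136.11| = 1433
|G(j39)| = 94.09 / 1433 = 0.065642
20 log₁₀(0.065642) = -23.66 dB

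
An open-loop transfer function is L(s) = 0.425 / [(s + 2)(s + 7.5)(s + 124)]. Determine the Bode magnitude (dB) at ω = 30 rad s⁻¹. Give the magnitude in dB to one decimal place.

-108.9 dB

|j30 + 2| = √(30² + 2²) = 30.07
|j30 + 7.5| = √(30² + 7.5²) = 30.92
|j30 + 124| = √(30² + 124²) = 127.6
|L(j30)| = 0.425 / (30.07 × 30.92 × 127.6) = 3.583e-06
20 log₁₀(3.583e-06) = -108.92 dB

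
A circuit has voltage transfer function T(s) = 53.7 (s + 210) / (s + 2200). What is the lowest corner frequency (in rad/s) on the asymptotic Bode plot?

210 rad/s

Break frequencies occur at each pole and zero magnitude: 210 rad/s, 2200 rad/s.
The lowest is 210 rad/s.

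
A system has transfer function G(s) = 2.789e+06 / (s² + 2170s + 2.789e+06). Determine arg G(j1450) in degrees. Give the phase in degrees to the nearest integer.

∠[(j1450)² + 2170(j1450) + 2.789e+06] = ∠[6.865e+05 + j3.1465e+06] = 77.69°
∠G(j1450) = −77.69° = -77.69°

-78°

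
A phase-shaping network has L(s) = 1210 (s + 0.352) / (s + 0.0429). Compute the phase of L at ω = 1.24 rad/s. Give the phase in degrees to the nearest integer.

-14°

∠(j1.24 + 0.352) = arctan(1.24/0.352) = 74.15°
∠(j1.24 + 0.0429) = arctan(1.24/0.0429) = 88.02°
∠L(j1.24) = 74.15° − 88.02° = -13.87°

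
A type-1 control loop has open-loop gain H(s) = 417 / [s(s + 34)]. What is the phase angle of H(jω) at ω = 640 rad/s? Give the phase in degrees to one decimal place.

-177.0°

∠(j640 + 34) = arctan(640/34) = 86.96°
∠(j640) = 90.00°
∠H(j640) = − (86.96° + 90.00°) = -176.96°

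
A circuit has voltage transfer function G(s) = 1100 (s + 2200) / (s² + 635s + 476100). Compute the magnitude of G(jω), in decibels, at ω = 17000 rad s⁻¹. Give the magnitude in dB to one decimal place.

-23.7 dB

|j17000 + 2200| = √(17000² + 2200²) = 1.714e+04
|(j17000)² + 635(j17000) + 476100| = |-2.8852e+08 + j1.0795e+07| = 2.887e+08
|G(j17000)| = 1100 × 1.714e+04 / 2.887e+08 = 0.065307
20 log₁₀(0.065307) = -23.70 dB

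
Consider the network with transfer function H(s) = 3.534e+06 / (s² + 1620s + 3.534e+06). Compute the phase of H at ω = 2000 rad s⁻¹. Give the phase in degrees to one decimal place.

-98.2°

∠[(j2000)² + 1620(j2000) + 3.534e+06] = ∠[-4.66e+05 + j3.24e+06] = 98.18°
∠H(j2000) = −98.18° = -98.18°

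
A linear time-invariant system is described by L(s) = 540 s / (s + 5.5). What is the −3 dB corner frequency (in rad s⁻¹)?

5.5 rad s⁻¹

For a single-pole high-pass, the −3 dB point is at the pole: ω = 5.5 rad s⁻¹.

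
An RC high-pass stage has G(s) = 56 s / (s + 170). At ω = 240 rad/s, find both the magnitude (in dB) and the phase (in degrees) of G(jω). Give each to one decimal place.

|j240| = 240
|j240 + 170| = √(240² + 170²) = 294.1
|G(j240)| = 56 × 240 / 294.1 = 45.697
20 log₁₀(45.697) = 33.20 dB
∠(j240) = 90.00°
∠(j240 + 170) = arctan(240/170) = 54.69°
∠G(j240) = 90.00° − 54.69° = 35.31°

|G| = 33.2 dB, ∠G = 35.3°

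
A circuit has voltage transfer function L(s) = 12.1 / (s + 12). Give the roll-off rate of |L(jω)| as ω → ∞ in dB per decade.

-20 dB/decade

With 0 zeros and 1 pole, the high-frequency asymptotic slope is 20 × (0 − 1) = -20 dB/decade.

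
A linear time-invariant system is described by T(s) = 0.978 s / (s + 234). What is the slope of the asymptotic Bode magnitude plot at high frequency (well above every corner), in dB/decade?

With 1 zero and 1 pole, the high-frequency asymptotic slope is 20 × (1 − 1) = 0 dB/decade.

0 dB/decade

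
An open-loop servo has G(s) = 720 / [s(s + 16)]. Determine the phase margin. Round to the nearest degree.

Gain crossover: |G(jω)| = 1 at ω ≈ 24.6 rad/s.
∠G(j24.6) = −90° − arctan(24.6/16) ≈ -146.92°
PM = 180° + (-146.92°) = 33.08°

33°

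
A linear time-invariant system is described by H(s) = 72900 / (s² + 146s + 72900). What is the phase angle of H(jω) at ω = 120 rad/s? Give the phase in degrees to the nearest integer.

-17°

∠[(j120)² + 146(j120) + 72900] = ∠[58500 + j17520] = 16.67°
∠H(j120) = −16.67° = -16.67°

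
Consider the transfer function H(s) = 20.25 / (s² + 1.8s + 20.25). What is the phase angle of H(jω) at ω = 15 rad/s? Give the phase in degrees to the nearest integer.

∠[(j15)² + 1.8(j15) + 20.25] = ∠[-204.75 + j27] = 172.49°
∠H(j15) = −172.49° = -172.49°

-172°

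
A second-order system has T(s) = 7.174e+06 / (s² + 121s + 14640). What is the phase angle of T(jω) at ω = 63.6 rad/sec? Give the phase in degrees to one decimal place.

∠[(j63.6)² + 121(j63.6) + 14640] = ∠[10595 + j7695.6] = 35.99°
∠T(j63.6) = −35.99° = -35.99°

-36.0°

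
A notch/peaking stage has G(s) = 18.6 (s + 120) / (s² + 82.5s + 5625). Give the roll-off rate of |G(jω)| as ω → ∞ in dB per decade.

-20 dB/decade

With 1 zero and 2 poles, the high-frequency asymptotic slope is 20 × (1 − 2) = -20 dB/decade.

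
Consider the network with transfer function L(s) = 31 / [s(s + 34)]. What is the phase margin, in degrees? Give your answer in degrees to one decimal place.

88.5 deg

Gain crossover: |L(jω)| = 1 at ω ≈ 0.911 rad/s.
∠L(j0.911) = −90° − arctan(0.911/34) ≈ -91.54°
PM = 180° + (-91.54°) = 88.46°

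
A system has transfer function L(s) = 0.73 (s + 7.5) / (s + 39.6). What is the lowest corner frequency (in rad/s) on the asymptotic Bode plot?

Break frequencies occur at each pole and zero magnitude: 7.5 rad/s, 39.6 rad/s.
The lowest is 7.5 rad/s.

7.5 rad/s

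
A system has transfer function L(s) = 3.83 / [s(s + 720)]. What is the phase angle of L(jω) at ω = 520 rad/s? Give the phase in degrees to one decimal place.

∠(j520 + 720) = arctan(520/720) = 35.84°
∠(j520) = 90.00°
∠L(j520) = − (35.84° + 90.00°) = -125.84°

-125.8 deg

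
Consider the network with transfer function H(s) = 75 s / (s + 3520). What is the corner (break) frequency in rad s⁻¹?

3520 rad s⁻¹

The single real pole at s = −3520 gives a corner at ω = 3520 rad s⁻¹.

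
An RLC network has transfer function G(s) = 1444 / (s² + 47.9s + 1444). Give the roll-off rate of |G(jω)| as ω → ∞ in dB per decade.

With 0 zeros and 2 poles, the high-frequency asymptotic slope is 20 × (0 − 2) = -40 dB/decade.

-40 dB/decade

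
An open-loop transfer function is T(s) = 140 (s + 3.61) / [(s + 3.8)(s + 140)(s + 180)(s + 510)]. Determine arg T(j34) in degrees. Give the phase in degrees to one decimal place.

-27.8 deg

∠(j34 + 3.61) = arctan(34/3.61) = 83.94°
∠(j34 + 3.8) = arctan(34/3.8) = 83.62°
∠(j34 + 140) = arctan(34/140) = 13.65°
∠(j34 + 180) = arctan(34/180) = 10.70°
∠(j34 + 510) = arctan(34/510) = 3.81°
∠T(j34) = 83.94° − (83.62° + 13.65° + 10.70° + 3.81°) = -27.84°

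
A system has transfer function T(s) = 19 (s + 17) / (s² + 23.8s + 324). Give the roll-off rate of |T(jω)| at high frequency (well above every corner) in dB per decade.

-20 dB/decade

With 1 zero and 2 poles, the high-frequency asymptotic slope is 20 × (1 − 2) = -20 dB/decade.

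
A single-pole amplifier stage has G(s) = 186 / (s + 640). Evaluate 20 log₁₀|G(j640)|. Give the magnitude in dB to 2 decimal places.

|j640 + 640| = √(640² + 640²) = 905.1
|G(j640)| = 186 / 905.1 = 0.2055
20 log₁₀(0.2055) = -13.744 dB

-13.74 dB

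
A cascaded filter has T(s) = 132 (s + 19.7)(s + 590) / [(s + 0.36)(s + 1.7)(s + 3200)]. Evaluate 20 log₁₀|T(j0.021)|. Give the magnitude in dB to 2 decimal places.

|j0.021 + 19.7| = √(0.021² + 19.7²) = 19.7
|j0.021 + 590| = √(0.021² + 590²) = 590
|j0.021 + 0.36| = √(0.021² + 0.36²) = 0.3606
|j0.021 + 1.7| = √(0.021² + 1.7²) = 1.7
|j0.021 + 3200| = √(0.021² + 3200²) = 3200
|T(j0.021)| = 132 × 19.7 × 590 / (0.3606 × 1.7 × 3200) = 782.02
20 log₁₀(782.02) = 57.864 dB

57.86 dB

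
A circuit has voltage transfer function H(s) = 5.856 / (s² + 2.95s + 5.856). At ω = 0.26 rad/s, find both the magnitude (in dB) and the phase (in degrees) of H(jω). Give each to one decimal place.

|H| = 0.0 dB, ∠H = -7.5 deg

|(j0.26)² + 2.95(j0.26) + 5.856| = |5.7884 + j0.767| = 5.839
|H(j0.26)| = 5.856 / 5.839 = 1.0029
20 log₁₀(1.0029) = 0.03 dB
∠[(j0.26)² + 2.95(j0.26) + 5.856] = ∠[5.7884 + j0.767] = 7.55°
∠H(j0.26) = −7.55° = -7.55°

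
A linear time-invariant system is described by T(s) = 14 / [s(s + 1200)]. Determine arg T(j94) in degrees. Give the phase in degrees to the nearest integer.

∠(j94 + 1200) = arctan(94/1200) = 4.48°
∠(j94) = 90.00°
∠T(j94) = − (4.48° + 90.00°) = -94.48°

-94°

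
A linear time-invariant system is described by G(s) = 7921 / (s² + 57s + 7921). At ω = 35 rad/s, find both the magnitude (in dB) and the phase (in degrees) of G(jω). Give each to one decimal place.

|G| = 1.1 dB, ∠G = -16.6°

|(j35)² + 57(j35) + 7921| = |6696 + j1995| = 6987
|G(j35)| = 7921 / 6987 = 1.1337
20 log₁₀(1.1337) = 1.09 dB
∠[(j35)² + 57(j35) + 7921] = ∠[6696 + j1995] = 16.59°
∠G(j35) = −16.59° = -16.59°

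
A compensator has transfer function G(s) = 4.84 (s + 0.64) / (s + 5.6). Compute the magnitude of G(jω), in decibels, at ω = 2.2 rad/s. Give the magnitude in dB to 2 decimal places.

|j2.2 + 0.64| = √(2.2² + 0.64²) = 2.291
|j2.2 + 5.6| = √(2.2² + 5.6²) = 6.017
|G(j2.2)| = 4.84 × 2.291 / 6.017 = 1.8431
20 log₁₀(1.8431) = 5.311 dB

5.31 dB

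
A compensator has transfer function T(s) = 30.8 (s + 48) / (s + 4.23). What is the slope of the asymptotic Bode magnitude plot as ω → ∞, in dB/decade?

0 dB/decade

With 1 zero and 1 pole, the high-frequency asymptotic slope is 20 × (1 − 1) = 0 dB/decade.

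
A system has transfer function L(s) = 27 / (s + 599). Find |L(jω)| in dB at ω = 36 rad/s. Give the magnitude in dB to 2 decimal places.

|j36 + 599| = √(36² + 599²) = 600.1
|L(j36)| = 27 / 600.1 = 0.044994
20 log₁₀(0.044994) = -26.937 dB

-26.94 dB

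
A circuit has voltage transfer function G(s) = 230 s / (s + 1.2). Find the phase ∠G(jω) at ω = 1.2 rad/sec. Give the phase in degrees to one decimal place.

45.0°

∠(j1.2) = 90.00°
∠(j1.2 + 1.2) = arctan(1.2/1.2) = 45.00°
∠G(j1.2) = 90.00° − 45.00° = 45.00°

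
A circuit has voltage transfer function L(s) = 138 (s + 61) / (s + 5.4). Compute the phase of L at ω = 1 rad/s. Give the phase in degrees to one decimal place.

∠(j1 + 61) = arctan(1/61) = 0.94°
∠(j1 + 5.4) = arctan(1/5.4) = 10.49°
∠L(j1) = 0.94° − 10.49° = -9.55°

-9.6 deg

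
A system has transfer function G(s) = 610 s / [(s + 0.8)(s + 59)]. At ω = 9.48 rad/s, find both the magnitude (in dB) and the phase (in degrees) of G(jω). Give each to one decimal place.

|j9.48| = 9.48
|j9.48 + 0.8| = √(9.48² + 0.8²) = 9.514
|j9.48 + 59| = √(9.48² + 59²) = 59.76
|G(j9.48)| = 610 × 9.48 / (9.514 × 59.76) = 10.172
20 log₁₀(10.172) = 20.15 dB
∠(j9.48) = 90.00°
∠(j9.48 + 0.8) = arctan(9.48/0.8) = 85.18°
∠(j9.48 + 59) = arctan(9.48/59) = 9.13°
∠G(j9.48) = 90.00° − (85.18° + 9.13°) = -4.30°

|G| = 20.1 dB, ∠G = -4.3°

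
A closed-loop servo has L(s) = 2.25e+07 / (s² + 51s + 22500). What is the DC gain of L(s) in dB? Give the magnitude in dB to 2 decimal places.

L(0) = 2.25e+07 / 22500 = 1000
20 log₁₀(1000) = 60.000 dB

60.00 dB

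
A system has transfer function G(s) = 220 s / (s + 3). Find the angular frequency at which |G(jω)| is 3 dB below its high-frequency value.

3 rad/sec

For a single-pole high-pass, the −3 dB point is at the pole: ω = 3 rad/sec.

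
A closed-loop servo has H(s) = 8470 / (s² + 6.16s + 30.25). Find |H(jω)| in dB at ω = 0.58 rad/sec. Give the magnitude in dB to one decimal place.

49.0 dB

|(j0.58)² + 6.16(j0.58) + 30.25| = |29.914 + j3.5728| = 30.13
|H(j0.58)| = 8470 / 30.13 = 281.15
20 log₁₀(281.15) = 48.98 dB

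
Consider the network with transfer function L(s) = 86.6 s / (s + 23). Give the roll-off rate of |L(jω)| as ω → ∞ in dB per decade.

0 dB/decade

With 1 zero and 1 pole, the high-frequency asymptotic slope is 20 × (1 − 1) = 0 dB/decade.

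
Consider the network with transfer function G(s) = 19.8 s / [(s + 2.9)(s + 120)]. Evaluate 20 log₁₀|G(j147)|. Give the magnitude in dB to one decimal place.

-19.6 dB

|j147| = 147
|j147 + 2.9| = √(147² + 2.9²) = 147
|j147 + 120| = √(147² + 120²) = 189.8
|G(j147)| = 19.8 × 147 / (147 × 189.8) = 0.10432
20 log₁₀(0.10432) = -19.63 dB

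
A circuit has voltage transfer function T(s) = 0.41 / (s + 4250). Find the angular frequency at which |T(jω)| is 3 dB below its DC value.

For a single-pole low-pass, the −3 dB point is at the pole: ω = 4250 rad/sec.

4250 rad/sec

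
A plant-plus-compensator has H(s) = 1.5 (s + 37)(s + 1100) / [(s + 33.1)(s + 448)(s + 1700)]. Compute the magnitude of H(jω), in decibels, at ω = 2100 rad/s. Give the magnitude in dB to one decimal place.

|j2100 + 37| = √(2100² + 37²) = 2100
|j2100 + 1100| = √(2100² + 1100²) = 2371
|j2100 + 33.1| = √(2100² + 33.1²) = 2100
|j2100 + 448| = √(2100² + 448²) = 2147
|j2100 + 1700| = √(2100² + 1700²) = 2702
|H(j2100)| = 1.5 × 2100 × 2371 / (2100 × 2147 × 2702) = 0.00061295
20 log₁₀(0.00061295) = -64.25 dB

-64.3 dB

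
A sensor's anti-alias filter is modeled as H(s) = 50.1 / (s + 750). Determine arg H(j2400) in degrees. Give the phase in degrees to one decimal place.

∠(j2400 + 750) = arctan(2400/750) = 72.65°
∠H(j2400) = −72.65° = -72.65°

-72.6°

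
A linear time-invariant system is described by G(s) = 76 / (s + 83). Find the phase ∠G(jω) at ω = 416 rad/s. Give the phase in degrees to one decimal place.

-78.7°

∠(j416 + 83) = arctan(416/83) = 78.72°
∠G(j416) = −78.72° = -78.72°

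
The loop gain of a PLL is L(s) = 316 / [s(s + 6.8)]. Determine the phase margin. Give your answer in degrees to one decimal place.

Gain crossover: |L(jω)| = 1 at ω ≈ 17.1 rad s⁻¹.
∠L(j17.1) = −90° − arctan(17.1/6.8) ≈ -158.36°
PM = 180° + (-158.36°) = 21.64°

21.6°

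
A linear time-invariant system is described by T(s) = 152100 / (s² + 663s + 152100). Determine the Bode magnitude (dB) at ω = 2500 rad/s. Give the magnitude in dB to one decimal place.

|(j2500)² + 663(j2500) + 152100| = |-6.0979e+06 + j1.6575e+06| = 6.319e+06
|T(j2500)| = 152100 / 6.319e+06 = 0.02407
20 log₁₀(0.02407) = -32.37 dB

-32.4 dB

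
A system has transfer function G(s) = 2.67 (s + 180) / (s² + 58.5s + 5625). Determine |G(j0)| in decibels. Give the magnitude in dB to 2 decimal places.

G(0) = 2.67 × 180 / 5625 = 0.08544
20 log₁₀(0.08544) = -21.367 dB

-21.37 dB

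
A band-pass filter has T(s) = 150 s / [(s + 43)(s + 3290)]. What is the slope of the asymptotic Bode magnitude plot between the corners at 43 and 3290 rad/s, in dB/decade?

0 dB/decade

In this band the factors already past their corner are: 1 differentiator zero, pole at 43; net slope = 0 dB/decade.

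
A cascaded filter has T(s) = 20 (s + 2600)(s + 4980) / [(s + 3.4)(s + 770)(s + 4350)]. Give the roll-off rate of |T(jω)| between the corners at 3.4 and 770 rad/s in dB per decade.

In this band the factors already past their corner are: pole at 3.4; net slope = -20 dB/decade.

-20 dB/decade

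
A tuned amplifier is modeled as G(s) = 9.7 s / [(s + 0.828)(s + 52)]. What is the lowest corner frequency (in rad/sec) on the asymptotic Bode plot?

0.828 rad/sec

Break frequencies occur at each pole and zero magnitude: 0.828 rad/sec, 52 rad/sec.
The lowest is 0.828 rad/sec.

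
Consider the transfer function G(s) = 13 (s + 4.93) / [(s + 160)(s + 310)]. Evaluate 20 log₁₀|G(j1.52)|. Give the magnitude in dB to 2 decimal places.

-57.38 dB

|j1.52 + 4.93| = √(1.52² + 4.93²) = 5.159
|j1.52 + 160| = √(1.52² + 160²) = 160
|j1.52 + 310| = √(1.52² + 310²) = 310
|G(j1.52)| = 13 × 5.159 / (160 × 310) = 0.0013521
20 log₁₀(0.0013521) = -57.380 dB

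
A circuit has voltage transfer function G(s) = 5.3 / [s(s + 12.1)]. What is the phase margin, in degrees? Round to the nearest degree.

Gain crossover: |G(jω)| = 1 at ω ≈ 0.438 rad/s.
∠G(j0.438) = −90° − arctan(0.438/12.1) ≈ -92.07°
PM = 180° + (-92.07°) = 87.93°

88 deg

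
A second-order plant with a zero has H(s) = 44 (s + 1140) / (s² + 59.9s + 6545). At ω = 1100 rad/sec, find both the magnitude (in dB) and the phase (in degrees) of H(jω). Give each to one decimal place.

|H| = -24.8 dB, ∠H = -132.9 deg

|j1100 + 1140| = √(1100² + 1140²) = 1584
|(j1100)² + 59.9(j1100) + 6545| = |-1.2035e+06 + j65890| = 1.205e+06
|H(j1100)| = 44 × 1584 / 1.205e+06 = 0.057833
20 log₁₀(0.057833) = -24.76 dB
∠(j1100 + 1140) = arctan(1100/1140) = 43.98°
∠[(j1100)² + 59.9(j1100) + 6545] = ∠[-1.2035e+06 + j65890] = 176.87°
∠H(j1100) = 43.98° − 176.87° = -132.89°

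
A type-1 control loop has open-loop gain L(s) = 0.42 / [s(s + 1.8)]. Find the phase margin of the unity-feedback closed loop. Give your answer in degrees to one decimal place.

82.7°

Gain crossover: |L(jω)| = 1 at ω ≈ 0.231 rad s⁻¹.
∠L(j0.231) = −90° − arctan(0.231/1.8) ≈ -97.33°
PM = 180° + (-97.33°) = 82.67°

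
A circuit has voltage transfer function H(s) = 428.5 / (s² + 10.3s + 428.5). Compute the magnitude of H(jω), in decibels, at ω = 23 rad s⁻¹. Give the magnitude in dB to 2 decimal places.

4.43 dB

|(j23)² + 10.3(j23) + 428.5| = |-100.5 + j236.9| = 257.3
|H(j23)| = 428.5 / 257.3 = 1.6651
20 log₁₀(1.6651) = 4.429 dB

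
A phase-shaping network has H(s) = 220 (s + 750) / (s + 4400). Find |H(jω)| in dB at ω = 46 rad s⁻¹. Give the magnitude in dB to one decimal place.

31.5 dB

|j46 + 750| = √(46² + 750²) = 751.4
|j46 + 4400| = √(46² + 4400²) = 4400
|H(j46)| = 220 × 751.4 / 4400 = 37.568
20 log₁₀(37.568) = 31.50 dB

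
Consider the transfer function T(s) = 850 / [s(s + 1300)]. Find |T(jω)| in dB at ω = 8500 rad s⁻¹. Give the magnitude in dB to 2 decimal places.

|j8500 + 1300| = √(8500² + 1300²) = 8599
|j8500| = 8500
|T(j8500)| = 850 / (8599 × 8500) = 1.1629e-05
20 log₁₀(1.1629e-05) = -98.689 dB

-98.69 dB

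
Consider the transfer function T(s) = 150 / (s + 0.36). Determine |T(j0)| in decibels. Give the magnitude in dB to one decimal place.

T(0) = 150 / 0.36 = 416.67
20 log₁₀(416.67) = 52.40 dB

52.4 dB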